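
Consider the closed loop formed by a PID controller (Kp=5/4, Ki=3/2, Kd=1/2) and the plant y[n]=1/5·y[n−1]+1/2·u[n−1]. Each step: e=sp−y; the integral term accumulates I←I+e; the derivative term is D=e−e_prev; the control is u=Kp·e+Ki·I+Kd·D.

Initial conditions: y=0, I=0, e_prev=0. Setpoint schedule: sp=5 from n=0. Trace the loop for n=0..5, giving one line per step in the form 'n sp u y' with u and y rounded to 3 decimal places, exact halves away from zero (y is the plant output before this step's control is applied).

0 5 16.250 0.000
1 5 -5.156 8.125
2 5 23.723 -0.953
3 5 -12.914 11.671
4 5 34.721 -4.123
5 5 -26.633 16.536

(exact arithmetic carried between steps; '≈' marks a value shown rounded to 6 d.p. or computed from one; I and e_prev carry over from the previous line; the table rounds u and y to 3 d.p., halves away from zero)
n=0: y=0, sp=5, e=sp−y=5; I=5, D=e−e_prev=5; u=5/4·5+3/2·5+1/2·5=16.25; next y=1/5·0+1/2·16.25=8.125
n=1: y=8.125, sp=5, e=sp−y=-3.125; I=1.875, D=e−e_prev=-8.125; u=5/4·(-3.125)+3/2·1.875+1/2·(-8.125)=-5.15625; next y=1/5·8.125+1/2·(-5.15625)=-0.953125
n=2: y=-0.953125, sp=5, e=sp−y=5.953125; I=7.828125, D=e−e_prev=9.078125; u=5/4·5.953125+3/2·7.828125+1/2·9.078125≈23.722656; next y=1/5·(-0.953125)+1/2·23.722656≈11.670703
n=3: y≈11.670703, sp=5, e=sp−y≈-6.670703; I≈1.157422, D=e−e_prev≈-12.623828; u=5/4·(-6.670703)+3/2·1.157422+1/2·(-12.623828)≈-12.914160; next y=1/5·11.670703+1/2·(-12.914160)≈-4.122939
n=4: y≈-4.122939, sp=5, e=sp−y≈9.122939; I≈10.280361, D=e−e_prev≈15.793643; u=5/4·9.122939+3/2·10.280361+1/2·15.793643≈34.721038; next y=1/5·(-4.122939)+1/2·34.721038≈16.535931
n=5: y≈16.535931, sp=5, e=sp−y≈-11.535931; I≈-1.255570, D=e−e_prev≈-20.658870; u=5/4·(-11.535931)+3/2·(-1.255570)+1/2·(-20.658870)≈-26.632703; next y=1/5·16.535931+1/2·(-26.632703)≈-10.009165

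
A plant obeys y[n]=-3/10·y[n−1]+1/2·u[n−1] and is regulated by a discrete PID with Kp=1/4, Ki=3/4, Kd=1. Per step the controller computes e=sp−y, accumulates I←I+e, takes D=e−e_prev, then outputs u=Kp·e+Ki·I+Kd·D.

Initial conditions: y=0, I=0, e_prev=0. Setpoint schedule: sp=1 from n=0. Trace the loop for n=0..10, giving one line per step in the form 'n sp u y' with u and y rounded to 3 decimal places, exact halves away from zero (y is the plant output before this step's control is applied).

0 1 2.000 0.000
1 1 -0.250 1.000
2 1 3.600 -0.425
3 1 -1.461 1.928
4 1 6.668 -1.309
5 1 -4.908 3.727
6 1 12.680 -3.572
7 1 -13.157 7.412
8 1 25.446 -8.802
9 1 -31.747 15.363
10 1 53.338 -20.483

(exact arithmetic carried between steps; '≈' marks a value shown rounded to 6 d.p. or computed from one; I and e_prev carry over from the previous line; the table rounds u and y to 3 d.p., halves away from zero)
n=0: y=0, sp=1, e=sp−y=1; I=1, D=e−e_prev=1; u=1/4·1+3/4·1+1·1=2; next y=-3/10·0+1/2·2=1
n=1: y=1, sp=1, e=sp−y=0; I=1, D=e−e_prev=-1; u=1/4·0+3/4·1+1·(-1)=-0.25; next y=-3/10·1+1/2·(-0.25)=-0.425
n=2: y=-0.425, sp=1, e=sp−y=1.425; I=2.425, D=e−e_prev=1.425; u=1/4·1.425+3/4·2.425+1·1.425=3.6; next y=-3/10·(-0.425)+1/2·3.6=1.9275
n=3: y=1.9275, sp=1, e=sp−y=-0.9275; I=1.4975, D=e−e_prev=-2.3525; u=1/4·(-0.9275)+3/4·1.4975+1·(-2.3525)=-1.46125; next y=-3/10·1.9275+1/2·(-1.46125)=-1.308875
n=4: y=-1.308875, sp=1, e=sp−y=2.308875; I=3.806375, D=e−e_prev=3.236375; u=1/4·2.308875+3/4·3.806375+1·3.236375=6.668375; next y=-3/10·(-1.308875)+1/2·6.668375=3.72685
n=5: y=3.72685, sp=1, e=sp−y=-2.72685; I=1.079525, D=e−e_prev=-5.035725; u=1/4·(-2.72685)+3/4·1.079525+1·(-5.035725)≈-4.907794; next y=-3/10·3.72685+1/2·(-4.907794)≈-3.571952
n=6: y≈-3.571952, sp=1, e=sp−y≈4.571952; I≈5.651477, D=e−e_prev≈7.298802; u=1/4·4.571952+3/4·5.651477+1·7.298802≈12.680398; next y=-3/10·(-3.571952)+1/2·12.680398≈7.411784
n=7: y≈7.411784, sp=1, e=sp−y≈-6.411784; I≈-0.760307, D=e−e_prev≈-10.983736; u=1/4·(-6.411784)+3/4·(-0.760307)+1·(-10.983736)≈-13.156913; next y=-3/10·7.411784+1/2·(-13.156913)≈-8.801992
n=8: y≈-8.801992, sp=1, e=sp−y≈9.801992; I≈9.041684, D=e−e_prev≈16.213776; u=1/4·9.801992+3/4·9.041684+1·16.213776≈25.445537; next y=-3/10·(-8.801992)+1/2·25.445537≈15.363366
n=9: y≈15.363366, sp=1, e=sp−y≈-14.363366; I≈-5.321682, D=e−e_prev≈-24.165358; u=1/4·(-14.363366)+3/4·(-5.321682)+1·(-24.165358)≈-31.747461; next y=-3/10·15.363366+1/2·(-31.747461)≈-20.482740
n=10: y≈-20.482740, sp=1, e=sp−y≈21.482740; I≈16.161058, D=e−e_prev≈35.846106; u=1/4·21.482740+3/4·16.161058+1·35.846106≈53.337585; next y=-3/10·(-20.482740)+1/2·53.337585≈32.813615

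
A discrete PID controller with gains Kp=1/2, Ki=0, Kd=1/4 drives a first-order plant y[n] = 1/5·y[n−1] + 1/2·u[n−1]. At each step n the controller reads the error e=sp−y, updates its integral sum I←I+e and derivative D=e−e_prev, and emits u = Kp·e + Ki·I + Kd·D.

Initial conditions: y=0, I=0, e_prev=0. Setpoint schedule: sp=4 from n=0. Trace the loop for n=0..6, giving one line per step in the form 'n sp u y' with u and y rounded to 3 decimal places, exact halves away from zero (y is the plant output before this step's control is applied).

0 4 3.000 0.000
1 4 0.875 1.500
2 4 1.822 0.738
3 4 1.391 1.058
4 4 1.584 0.907
5 4 1.497 0.974
6 4 1.536 0.943

(exact arithmetic carried between steps; '≈' marks a value shown rounded to 6 d.p. or computed from one; I and e_prev carry over from the previous line; the table rounds u and y to 3 d.p., halves away from zero)
n=0: y=0, sp=4, e=sp−y=4; I=4, D=e−e_prev=4; u=1/2·4+0·4+1/4·4=3; next y=1/5·0+1/2·3=1.5
n=1: y=1.5, sp=4, e=sp−y=2.5; I=6.5, D=e−e_prev=-1.5; u=1/2·2.5+0·6.5+1/4·(-1.5)=0.875; next y=1/5·1.5+1/2·0.875=0.7375
n=2: y=0.7375, sp=4, e=sp−y=3.2625; I=9.7625, D=e−e_prev=0.7625; u=1/2·3.2625+0·9.7625+1/4·0.7625=1.821875; next y=1/5·0.7375+1/2·1.821875≈1.058438
n=3: y≈1.058438, sp=4, e=sp−y≈2.941563; I≈12.704063, D=e−e_prev≈-0.320938; u=1/2·2.941563+0·12.704063+1/4·(-0.320938)≈1.390547; next y=1/5·1.058438+1/2·1.390547≈0.906961
n=4: y≈0.906961, sp=4, e=sp−y≈3.093039; I≈15.797102, D=e−e_prev≈0.151477; u=1/2·3.093039+0·15.797102+1/4·0.151477≈1.584389; next y=1/5·0.906961+1/2·1.584389≈0.973587
n=5: y≈0.973587, sp=4, e=sp−y≈3.026413; I≈18.823515, D=e−e_prev≈-0.066626; u=1/2·3.026413+0·18.823515+1/4·(-0.066626)≈1.496550; next y=1/5·0.973587+1/2·1.496550≈0.942992
n=6: y≈0.942992, sp=4, e=sp−y≈3.057008; I≈21.880523, D=e−e_prev≈0.030594; u=1/2·3.057008+0·21.880523+1/4·0.030594≈1.536152; next y=1/5·0.942992+1/2·1.536152≈0.956675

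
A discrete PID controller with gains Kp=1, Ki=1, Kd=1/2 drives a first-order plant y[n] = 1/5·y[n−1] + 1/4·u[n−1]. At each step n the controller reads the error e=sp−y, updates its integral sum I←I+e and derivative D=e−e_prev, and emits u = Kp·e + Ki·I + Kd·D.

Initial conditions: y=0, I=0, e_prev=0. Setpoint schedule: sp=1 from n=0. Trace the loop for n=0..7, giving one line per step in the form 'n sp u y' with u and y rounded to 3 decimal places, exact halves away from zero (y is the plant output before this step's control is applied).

0 1 2.500 0.000
1 1 1.438 0.625
2 1 2.477 0.484
3 1 2.343 0.716
4 1 2.710 0.729
5 1 2.752 0.823
6 1 2.903 0.853
7 1 2.956 0.896

(exact arithmetic carried between steps; '≈' marks a value shown rounded to 6 d.p. or computed from one; I and e_prev carry over from the previous line; the table rounds u and y to 3 d.p., halves away from zero)
n=0: y=0, sp=1, e=sp−y=1; I=1, D=e−e_prev=1; u=1·1+1·1+1/2·1=2.5; next y=1/5·0+1/4·2.5=0.625
n=1: y=0.625, sp=1, e=sp−y=0.375; I=1.375, D=e−e_prev=-0.625; u=1·0.375+1·1.375+1/2·(-0.625)=1.4375; next y=1/5·0.625+1/4·1.4375=0.484375
n=2: y=0.484375, sp=1, e=sp−y=0.515625; I=1.890625, D=e−e_prev=0.140625; u=1·0.515625+1·1.890625+1/2·0.140625≈2.476563; next y=1/5·0.484375+1/4·2.476563≈0.716016
n=3: y≈0.716016, sp=1, e=sp−y≈0.283984; I≈2.174609, D=e−e_prev≈-0.231641; u=1·0.283984+1·2.174609+1/2·(-0.231641)≈2.342773; next y=1/5·0.716016+1/4·2.342773≈0.728896
n=4: y≈0.728896, sp=1, e=sp−y≈0.271104; I≈2.445713, D=e−e_prev≈-0.012881; u=1·0.271104+1·2.445713+1/2·(-0.012881)≈2.710376; next y=1/5·0.728896+1/4·2.710376≈0.823373
n=5: y≈0.823373, sp=1, e=sp−y≈0.176627; I≈2.622340, D=e−e_prev≈-0.094477; u=1·0.176627+1·2.622340+1/2·(-0.094477)≈2.751728; next y=1/5·0.823373+1/4·2.751728≈0.852607
n=6: y≈0.852607, sp=1, e=sp−y≈0.147393; I≈2.769733, D=e−e_prev≈-0.029233; u=1·0.147393+1·2.769733+1/2·(-0.029233)≈2.902510; next y=1/5·0.852607+1/4·2.902510≈0.896149
n=7: y≈0.896149, sp=1, e=sp−y≈0.103851; I≈2.873584, D=e−e_prev≈-0.043542; u=1·0.103851+1·2.873584+1/2·(-0.043542)≈2.955664; next y=1/5·0.896149+1/4·2.955664≈0.918146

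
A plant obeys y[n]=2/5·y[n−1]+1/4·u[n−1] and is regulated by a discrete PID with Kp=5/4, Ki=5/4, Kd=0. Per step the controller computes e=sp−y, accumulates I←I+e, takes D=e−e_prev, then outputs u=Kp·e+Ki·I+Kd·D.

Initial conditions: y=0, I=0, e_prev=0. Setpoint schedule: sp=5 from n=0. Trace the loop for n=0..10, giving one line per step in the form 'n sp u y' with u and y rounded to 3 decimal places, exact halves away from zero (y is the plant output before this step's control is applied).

0 5 12.500 0.000
1 5 10.938 3.125
2 5 11.133 3.984
3 5 11.421 4.377
4 5 11.627 4.606
5 5 11.762 4.749
6 5 11.848 4.840
7 5 11.903 4.898
8 5 11.938 4.935
9 5 11.961 4.959
10 5 11.975 4.974

(exact arithmetic carried between steps; '≈' marks a value shown rounded to 6 d.p. or computed from one; I and e_prev carry over from the previous line; the table rounds u and y to 3 d.p., halves away from zero)
n=0: y=0, sp=5, e=sp−y=5; I=5, D=e−e_prev=5; u=5/4·5+5/4·5+0·5=12.5; next y=2/5·0+1/4·12.5=3.125
n=1: y=3.125, sp=5, e=sp−y=1.875; I=6.875, D=e−e_prev=-3.125; u=5/4·1.875+5/4·6.875+0·(-3.125)=10.9375; next y=2/5·3.125+1/4·10.9375=3.984375
n=2: y=3.984375, sp=5, e=sp−y=1.015625; I=7.890625, D=e−e_prev=-0.859375; u=5/4·1.015625+5/4·7.890625+0·(-0.859375)≈11.132813; next y=2/5·3.984375+1/4·11.132813≈4.376953
n=3: y≈4.376953, sp=5, e=sp−y≈0.623047; I≈8.513672, D=e−e_prev≈-0.392578; u=5/4·0.623047+5/4·8.513672+0·(-0.392578)≈11.420898; next y=2/5·4.376953+1/4·11.420898≈4.606006
n=4: y≈4.606006, sp=5, e=sp−y≈0.393994; I≈8.907666, D=e−e_prev≈-0.229053; u=5/4·0.393994+5/4·8.907666+0·(-0.229053)≈11.627075; next y=2/5·4.606006+1/4·11.627075≈4.749171
n=5: y≈4.749171, sp=5, e=sp−y≈0.250829; I≈9.158495, D=e−e_prev≈-0.143165; u=5/4·0.250829+5/4·9.158495+0·(-0.143165)≈11.761655; next y=2/5·4.749171+1/4·11.761655≈4.840082
n=6: y≈4.840082, sp=5, e=sp−y≈0.159918; I≈9.318413, D=e−e_prev≈-0.090911; u=5/4·0.159918+5/4·9.318413+0·(-0.090911)≈11.847913; next y=2/5·4.840082+1/4·11.847913≈4.898011
n=7: y≈4.898011, sp=5, e=sp−y≈0.101989; I≈9.420402, D=e−e_prev≈-0.057929; u=5/4·0.101989+5/4·9.420402+0·(-0.057929)≈11.902988; next y=2/5·4.898011+1/4·11.902988≈4.934951
n=8: y≈4.934951, sp=5, e=sp−y≈0.065049; I≈9.485450, D=e−e_prev≈-0.036940; u=5/4·0.065049+5/4·9.485450+0·(-0.036940)≈11.938123; next y=2/5·4.934951+1/4·11.938123≈4.958511
n=9: y≈4.958511, sp=5, e=sp−y≈0.041489; I≈9.526939, D=e−e_prev≈-0.023560; u=5/4·0.041489+5/4·9.526939+0·(-0.023560)≈11.960534; next y=2/5·4.958511+1/4·11.960534≈4.973538
n=10: y≈4.973538, sp=5, e=sp−y≈0.026462; I≈9.553401, D=e−e_prev≈-0.015027; u=5/4·0.026462+5/4·9.553401+0·(-0.015027)≈11.974828; next y=2/5·4.973538+1/4·11.974828≈4.983122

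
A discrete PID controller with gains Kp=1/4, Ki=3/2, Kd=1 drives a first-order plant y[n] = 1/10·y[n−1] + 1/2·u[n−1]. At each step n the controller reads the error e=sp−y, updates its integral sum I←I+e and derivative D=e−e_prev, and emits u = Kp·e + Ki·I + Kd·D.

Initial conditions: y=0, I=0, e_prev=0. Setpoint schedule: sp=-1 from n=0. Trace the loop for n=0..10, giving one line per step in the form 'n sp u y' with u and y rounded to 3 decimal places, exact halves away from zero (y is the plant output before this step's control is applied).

(exact arithmetic carried between steps; '≈' marks a value shown rounded to 6 d.p. or computed from one; I and e_prev carry over from the previous line; the table rounds u and y to 3 d.p., halves away from zero)
n=0: y=0, sp=-1, e=sp−y=-1; I=-1, D=e−e_prev=-1; u=1/4·(-1)+3/2·(-1)+1·(-1)=-2.75; next y=1/10·0+1/2·(-2.75)=-1.375
n=1: y=-1.375, sp=-1, e=sp−y=0.375; I=-0.625, D=e−e_prev=1.375; u=1/4·0.375+3/2·(-0.625)+1·1.375=0.53125; next y=1/10·(-1.375)+1/2·0.53125=0.128125
n=2: y=0.128125, sp=-1, e=sp−y=-1.128125; I=-1.753125, D=e−e_prev=-1.503125; u=1/4·(-1.128125)+3/2·(-1.753125)+1·(-1.503125)≈-4.414844; next y=1/10·0.128125+1/2·(-4.414844)≈-2.194609
n=3: y≈-2.194609, sp=-1, e=sp−y≈1.194609; I≈-0.558516, D=e−e_prev≈2.322734; u=1/4·1.194609+3/2·(-0.558516)+1·2.322734≈1.783613; next y=1/10·(-2.194609)+1/2·1.783613≈0.672346
n=4: y≈0.672346, sp=-1, e=sp−y≈-1.672346; I≈-2.230861, D=e−e_prev≈-2.866955; u=1/4·(-1.672346)+3/2·(-2.230861)+1·(-2.866955)≈-6.631333; next y=1/10·0.672346+1/2·(-6.631333)≈-3.248432
n=5: y≈-3.248432, sp=-1, e=sp−y≈2.248432; I≈0.017571, D=e−e_prev≈3.920778; u=1/4·2.248432+3/2·0.017571+1·3.920778≈4.509242; next y=1/10·(-3.248432)+1/2·4.509242≈1.929778
n=6: y≈1.929778, sp=-1, e=sp−y≈-2.929778; I≈-2.912207, D=e−e_prev≈-5.178210; u=1/4·(-2.929778)+3/2·(-2.912207)+1·(-5.178210)≈-10.278965; next y=1/10·1.929778+1/2·(-10.278965)≈-4.946505
n=7: y≈-4.946505, sp=-1, e=sp−y≈3.946505; I≈1.034298, D=e−e_prev≈6.876283; u=1/4·3.946505+3/2·1.034298+1·6.876283≈9.414355; next y=1/10·(-4.946505)+1/2·9.414355≈4.212527
n=8: y≈4.212527, sp=-1, e=sp−y≈-5.212527; I≈-4.178230, D=e−e_prev≈-9.159032; u=1/4·(-5.212527)+3/2·(-4.178230)+1·(-9.159032)≈-16.729508; next y=1/10·4.212527+1/2·(-16.729508)≈-7.943501
n=9: y≈-7.943501, sp=-1, e=sp−y≈6.943501; I≈2.765272, D=e−e_prev≈12.156029; u=1/4·6.943501+3/2·2.765272+1·12.156029≈18.039812; next y=1/10·(-7.943501)+1/2·18.039812≈8.225556
n=10: y≈8.225556, sp=-1, e=sp−y≈-9.225556; I≈-6.460284, D=e−e_prev≈-16.169057; u=1/4·(-9.225556)+3/2·(-6.460284)+1·(-16.169057)≈-28.165872; next y=1/10·8.225556+1/2·(-28.165872)≈-13.260380

0 -1 -2.750 0.000
1 -1 0.531 -1.375
2 -1 -4.415 0.128
3 -1 1.784 -2.195
4 -1 -6.631 0.672
5 -1 4.509 -3.248
6 -1 -10.279 1.930
7 -1 9.414 -4.947
8 -1 -16.730 4.213
9 -1 18.040 -7.944
10 -1 -28.166 8.226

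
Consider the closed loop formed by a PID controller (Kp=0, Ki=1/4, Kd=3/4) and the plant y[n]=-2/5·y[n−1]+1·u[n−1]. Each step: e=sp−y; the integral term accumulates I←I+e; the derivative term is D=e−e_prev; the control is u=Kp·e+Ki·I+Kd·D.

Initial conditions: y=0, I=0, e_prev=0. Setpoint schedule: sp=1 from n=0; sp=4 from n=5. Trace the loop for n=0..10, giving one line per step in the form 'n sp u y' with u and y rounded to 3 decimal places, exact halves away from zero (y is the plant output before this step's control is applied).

(exact arithmetic carried between steps; '≈' marks a value shown rounded to 6 d.p. or computed from one; I and e_prev carry over from the previous line; the table rounds u and y to 3 d.p., halves away from zero)
n=0: y=0, sp=1, e=sp−y=1; I=1, D=e−e_prev=1; u=0·1+1/4·1+3/4·1=1; next y=-2/5·0+1·1=1
n=1: y=1, sp=1, e=sp−y=0; I=1, D=e−e_prev=-1; u=0·0+1/4·1+3/4·(-1)=-0.5; next y=-2/5·1+1·(-0.5)=-0.9
n=2: y=-0.9, sp=1, e=sp−y=1.9; I=2.9, D=e−e_prev=1.9; u=0·1.9+1/4·2.9+3/4·1.9=2.15; next y=-2/5·(-0.9)+1·2.15=2.51
n=3: y=2.51, sp=1, e=sp−y=-1.51; I=1.39, D=e−e_prev=-3.41; u=0·(-1.51)+1/4·1.39+3/4·(-3.41)=-2.21; next y=-2/5·2.51+1·(-2.21)=-3.214
n=4: y=-3.214, sp=1, e=sp−y=4.214; I=5.604, D=e−e_prev=5.724; u=0·4.214+1/4·5.604+3/4·5.724=5.694; next y=-2/5·(-3.214)+1·5.694=6.9796
n=5: y=6.9796, sp=4, e=sp−y=-2.9796; I=2.6244, D=e−e_prev=-7.1936; u=0·(-2.9796)+1/4·2.6244+3/4·(-7.1936)=-4.7391; next y=-2/5·6.9796+1·(-4.7391)=-7.53094
n=6: y=-7.53094, sp=4, e=sp−y=11.53094; I=14.15534, D=e−e_prev=14.51054; u=0·11.53094+1/4·14.15534+3/4·14.51054=14.42174; next y=-2/5·(-7.53094)+1·14.42174=17.434116
n=7: y=17.434116, sp=4, e=sp−y=-13.434116; I=0.721224, D=e−e_prev=-24.965056; u=0·(-13.434116)+1/4·0.721224+3/4·(-24.965056)=-18.543486; next y=-2/5·17.434116+1·(-18.543486)≈-25.517132
n=8: y≈-25.517132, sp=4, e=sp−y≈29.517132; I≈30.238356, D=e−e_prev≈42.951248; u=0·29.517132+1/4·30.238356+3/4·42.951248≈39.773025; next y=-2/5·(-25.517132)+1·39.773025≈49.979878
n=9: y≈49.979878, sp=4, e=sp−y≈-45.979878; I≈-15.741522, D=e−e_prev≈-75.497011; u=0·(-45.979878)+1/4·(-15.741522)+3/4·(-75.497011)≈-60.558139; next y=-2/5·49.979878+1·(-60.558139)≈-80.550090
n=10: y≈-80.550090, sp=4, e=sp−y≈84.550090; I≈68.808568, D=e−e_prev≈130.529968; u=0·84.550090+1/4·68.808568+3/4·130.529968≈115.099618; next y=-2/5·(-80.550090)+1·115.099618≈147.319654

0 1 1.000 0.000
1 1 -0.500 1.000
2 1 2.150 -0.900
3 1 -2.210 2.510
4 1 5.694 -3.214
5 4 -4.739 6.980
6 4 14.422 -7.531
7 4 -18.543 17.434
8 4 39.773 -25.517
9 4 -60.558 49.980
10 4 115.100 -80.550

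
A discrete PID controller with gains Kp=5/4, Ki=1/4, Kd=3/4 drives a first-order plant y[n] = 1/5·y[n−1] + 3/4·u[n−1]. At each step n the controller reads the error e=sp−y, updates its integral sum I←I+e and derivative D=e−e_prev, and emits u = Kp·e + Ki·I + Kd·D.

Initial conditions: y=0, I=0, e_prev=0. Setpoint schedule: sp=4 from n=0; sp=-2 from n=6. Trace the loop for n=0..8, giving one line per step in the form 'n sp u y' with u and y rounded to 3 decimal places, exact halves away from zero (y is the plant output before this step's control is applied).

(exact arithmetic carried between steps; '≈' marks a value shown rounded to 6 d.p. or computed from one; I and e_prev carry over from the previous line; the table rounds u and y to 3 d.p., halves away from zero)
n=0: y=0, sp=4, e=sp−y=4; I=4, D=e−e_prev=4; u=5/4·4+1/4·4+3/4·4=9; next y=1/5·0+3/4·9=6.75
n=1: y=6.75, sp=4, e=sp−y=-2.75; I=1.25, D=e−e_prev=-6.75; u=5/4·(-2.75)+1/4·1.25+3/4·(-6.75)=-8.1875; next y=1/5·6.75+3/4·(-8.1875)=-4.790625
n=2: y=-4.790625, sp=4, e=sp−y=8.790625; I=10.040625, D=e−e_prev=11.540625; u=5/4·8.790625+1/4·10.040625+3/4·11.540625≈22.153906; next y=1/5·(-4.790625)+3/4·22.153906≈15.657305
n=3: y≈15.657305, sp=4, e=sp−y≈-11.657305; I≈-1.616680, D=e−e_prev≈-20.447930; u=5/4·(-11.657305)+1/4·(-1.616680)+3/4·(-20.447930)≈-30.311748; next y=1/5·15.657305+3/4·(-30.311748)≈-19.602350
n=4: y≈-19.602350, sp=4, e=sp−y≈23.602350; I≈21.985670, D=e−e_prev≈35.259655; u=5/4·23.602350+1/4·21.985670+3/4·35.259655≈61.444096; next y=1/5·(-19.602350)+3/4·61.444096≈42.162602
n=5: y≈42.162602, sp=4, e=sp−y≈-38.162602; I≈-16.176932, D=e−e_prev≈-61.764952; u=5/4·(-38.162602)+1/4·(-16.176932)+3/4·(-61.764952)≈-98.071200; next y=1/5·42.162602+3/4·(-98.071200)≈-65.120880
n=6: y≈-65.120880, sp=-2, e=sp−y≈63.120880; I≈46.943948, D=e−e_prev≈101.283482; u=5/4·63.120880+1/4·46.943948+3/4·101.283482≈166.599698; next y=1/5·(-65.120880)+3/4·166.599698≈111.925597
n=7: y≈111.925597, sp=-2, e=sp−y≈-113.925597; I≈-66.981650, D=e−e_prev≈-177.046477; u=5/4·(-113.925597)+1/4·(-66.981650)+3/4·(-177.046477)≈-291.937267; next y=1/5·111.925597+3/4·(-291.937267)≈-196.567831
n=8: y≈-196.567831, sp=-2, e=sp−y≈194.567831; I≈127.586181, D=e−e_prev≈308.493428; u=5/4·194.567831+1/4·127.586181+3/4·308.493428≈506.476404; next y=1/5·(-196.567831)+3/4·506.476404≈340.543737

0 4 9.000 0.000
1 4 -8.188 6.750
2 4 22.154 -4.791
3 4 -30.312 15.657
4 4 61.444 -19.602
5 4 -98.071 42.163
6 -2 166.600 -65.121
7 -2 -291.937 111.926
8 -2 506.476 -196.568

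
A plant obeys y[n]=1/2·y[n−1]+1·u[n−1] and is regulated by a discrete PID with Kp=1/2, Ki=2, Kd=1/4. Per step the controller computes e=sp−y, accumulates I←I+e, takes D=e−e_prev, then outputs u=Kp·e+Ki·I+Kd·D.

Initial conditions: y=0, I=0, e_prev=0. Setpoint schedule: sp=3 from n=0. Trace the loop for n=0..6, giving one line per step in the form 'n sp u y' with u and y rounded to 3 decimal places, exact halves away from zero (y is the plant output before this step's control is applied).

(exact arithmetic carried between steps; '≈' marks a value shown rounded to 6 d.p. or computed from one; I and e_prev carry over from the previous line; the table rounds u and y to 3 d.p., halves away from zero)
n=0: y=0, sp=3, e=sp−y=3; I=3, D=e−e_prev=3; u=1/2·3+2·3+1/4·3=8.25; next y=1/2·0+1·8.25=8.25
n=1: y=8.25, sp=3, e=sp−y=-5.25; I=-2.25, D=e−e_prev=-8.25; u=1/2·(-5.25)+2·(-2.25)+1/4·(-8.25)=-9.1875; next y=1/2·8.25+1·(-9.1875)=-5.0625
n=2: y=-5.0625, sp=3, e=sp−y=8.0625; I=5.8125, D=e−e_prev=13.3125; u=1/2·8.0625+2·5.8125+1/4·13.3125=18.984375; next y=1/2·(-5.0625)+1·18.984375=16.453125
n=3: y=16.453125, sp=3, e=sp−y=-13.453125; I=-7.640625, D=e−e_prev=-21.515625; u=1/2·(-13.453125)+2·(-7.640625)+1/4·(-21.515625)≈-27.386719; next y=1/2·16.453125+1·(-27.386719)≈-19.160156
n=4: y≈-19.160156, sp=3, e=sp−y≈22.160156; I≈14.519531, D=e−e_prev≈35.613281; u=1/2·22.160156+2·14.519531+1/4·35.613281≈49.022461; next y=1/2·(-19.160156)+1·49.022461≈39.442383
n=5: y≈39.442383, sp=3, e=sp−y≈-36.442383; I≈-21.922852, D=e−e_prev≈-58.602539; u=1/2·(-36.442383)+2·(-21.922852)+1/4·(-58.602539)≈-76.717529; next y=1/2·39.442383+1·(-76.717529)≈-56.996338
n=6: y≈-56.996338, sp=3, e=sp−y≈59.996338; I≈38.073486, D=e−e_prev≈96.438721; u=1/2·59.996338+2·38.073486+1/4·96.438721≈130.254822; next y=1/2·(-56.996338)+1·130.254822≈101.756653

0 3 8.250 0.000
1 3 -9.188 8.250
2 3 18.984 -5.063
3 3 -27.387 16.453
4 3 49.022 -19.160
5 3 -76.718 39.442
6 3 130.255 -56.996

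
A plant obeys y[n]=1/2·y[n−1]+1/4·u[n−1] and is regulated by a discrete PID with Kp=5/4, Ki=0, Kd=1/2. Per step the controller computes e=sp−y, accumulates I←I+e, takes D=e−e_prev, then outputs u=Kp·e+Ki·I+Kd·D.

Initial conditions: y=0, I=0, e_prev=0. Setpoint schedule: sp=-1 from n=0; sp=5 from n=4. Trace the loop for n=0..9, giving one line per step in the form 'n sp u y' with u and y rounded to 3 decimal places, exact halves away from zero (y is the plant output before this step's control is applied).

(exact arithmetic carried between steps; '≈' marks a value shown rounded to 6 d.p. or computed from one; I and e_prev carry over from the previous line; the table rounds u and y to 3 d.p., halves away from zero)
n=0: y=0, sp=-1, e=sp−y=-1; I=-1, D=e−e_prev=-1; u=5/4·(-1)+0·(-1)+1/2·(-1)=-1.75; next y=1/2·0+1/4·(-1.75)=-0.4375
n=1: y=-0.4375, sp=-1, e=sp−y=-0.5625; I=-1.5625, D=e−e_prev=0.4375; u=5/4·(-0.5625)+0·(-1.5625)+1/2·0.4375=-0.484375; next y=1/2·(-0.4375)+1/4·(-0.484375)≈-0.339844
n=2: y≈-0.339844, sp=-1, e=sp−y≈-0.660156; I≈-2.222656, D=e−e_prev≈-0.097656; u=5/4·(-0.660156)+0·(-2.222656)+1/2·(-0.097656)≈-0.874023; next y=1/2·(-0.339844)+1/4·(-0.874023)≈-0.388428
n=3: y≈-0.388428, sp=-1, e=sp−y≈-0.611572; I≈-2.834229, D=e−e_prev≈0.048584; u=5/4·(-0.611572)+0·(-2.834229)+1/2·0.048584≈-0.740173; next y=1/2·(-0.388428)+1/4·(-0.740173)≈-0.379257
n=4: y≈-0.379257, sp=5, e=sp−y≈5.379257; I≈2.545029, D=e−e_prev≈5.990829; u=5/4·5.379257+0·2.545029+1/2·5.990829≈9.719486; next y=1/2·(-0.379257)+1/4·9.719486≈2.240243
n=5: y≈2.240243, sp=5, e=sp−y≈2.759757; I≈5.304786, D=e−e_prev≈-2.619500; u=5/4·2.759757+0·5.304786+1/2·(-2.619500)≈2.139946; next y=1/2·2.240243+1/4·2.139946≈1.655108
n=6: y≈1.655108, sp=5, e=sp−y≈3.344892; I≈8.649678, D=e−e_prev≈0.585135; u=5/4·3.344892+0·8.649678+1/2·0.585135≈4.473682; next y=1/2·1.655108+1/4·4.473682≈1.945975
n=7: y≈1.945975, sp=5, e=sp−y≈3.054025; I≈11.703703, D=e−e_prev≈-0.290867; u=5/4·3.054025+0·11.703703+1/2·(-0.290867)≈3.672098; next y=1/2·1.945975+1/4·3.672098≈1.891012
n=8: y≈1.891012, sp=5, e=sp−y≈3.108988; I≈14.812691, D=e−e_prev≈0.054963; u=5/4·3.108988+0·14.812691+1/2·0.054963≈3.913716; next y=1/2·1.891012+1/4·3.913716≈1.923935
n=9: y≈1.923935, sp=5, e=sp−y≈3.076065; I≈17.888756, D=e−e_prev≈-0.032923; u=5/4·3.076065+0·17.888756+1/2·(-0.032923)≈3.828620; next y=1/2·1.923935+1/4·3.828620≈1.919122

0 -1 -1.750 0.000
1 -1 -0.484 -0.438
2 -1 -0.874 -0.340
3 -1 -0.740 -0.388
4 5 9.719 -0.379
5 5 2.140 2.240
6 5 4.474 1.655
7 5 3.672 1.946
8 5 3.914 1.891
9 5 3.829 1.924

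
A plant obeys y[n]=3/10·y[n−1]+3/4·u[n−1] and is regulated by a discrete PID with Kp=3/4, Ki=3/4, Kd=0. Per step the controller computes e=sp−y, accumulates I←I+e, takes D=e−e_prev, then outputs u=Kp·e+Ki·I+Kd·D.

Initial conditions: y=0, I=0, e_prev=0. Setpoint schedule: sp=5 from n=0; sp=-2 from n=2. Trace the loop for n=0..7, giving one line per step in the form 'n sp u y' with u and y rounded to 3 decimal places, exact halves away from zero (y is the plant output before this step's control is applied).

(exact arithmetic carried between steps; '≈' marks a value shown rounded to 6 d.p. or computed from one; I and e_prev carry over from the previous line; the table rounds u and y to 3 d.p., halves away from zero)
n=0: y=0, sp=5, e=sp−y=5; I=5, D=e−e_prev=5; u=3/4·5+3/4·5+0·5=7.5; next y=3/10·0+3/4·7.5=5.625
n=1: y=5.625, sp=5, e=sp−y=-0.625; I=4.375, D=e−e_prev=-5.625; u=3/4·(-0.625)+3/4·4.375+0·(-5.625)=2.8125; next y=3/10·5.625+3/4·2.8125=3.796875
n=2: y=3.796875, sp=-2, e=sp−y=-5.796875; I=-1.421875, D=e−e_prev=-5.171875; u=3/4·(-5.796875)+3/4·(-1.421875)+0·(-5.171875)≈-5.414063; next y=3/10·3.796875+3/4·(-5.414063)≈-2.921484
n=3: y≈-2.921484, sp=-2, e=sp−y≈0.921484; I≈-0.500391, D=e−e_prev≈6.718359; u=3/4·0.921484+3/4·(-0.500391)+0·6.718359≈0.315820; next y=3/10·(-2.921484)+3/4·0.315820≈-0.639580
n=4: y≈-0.639580, sp=-2, e=sp−y≈-1.360420; I≈-1.860811, D=e−e_prev≈-2.281904; u=3/4·(-1.360420)+3/4·(-1.860811)+0·(-2.281904)≈-2.415923; next y=3/10·(-0.639580)+3/4·(-2.415923)≈-2.003816
n=5: y≈-2.003816, sp=-2, e=sp−y≈0.003816; I≈-1.856994, D=e−e_prev≈1.364236; u=3/4·0.003816+3/4·(-1.856994)+0·1.364236≈-1.389884; next y=3/10·(-2.003816)+3/4·(-1.389884)≈-1.643558
n=6: y≈-1.643558, sp=-2, e=sp−y≈-0.356442; I≈-2.213437, D=e−e_prev≈-0.360259; u=3/4·(-0.356442)+3/4·(-2.213437)+0·(-0.360259)≈-1.927409; next y=3/10·(-1.643558)+3/4·(-1.927409)≈-1.938624
n=7: y≈-1.938624, sp=-2, e=sp−y≈-0.061376; I≈-2.274812, D=e−e_prev≈0.295067; u=3/4·(-0.061376)+3/4·(-2.274812)+0·0.295067≈-1.752141; next y=3/10·(-1.938624)+3/4·(-1.752141)≈-1.895693

0 5 7.500 0.000
1 5 2.813 5.625
2 -2 -5.414 3.797
3 -2 0.316 -2.921
4 -2 -2.416 -0.640
5 -2 -1.390 -2.004
6 -2 -1.927 -1.644
7 -2 -1.752 -1.939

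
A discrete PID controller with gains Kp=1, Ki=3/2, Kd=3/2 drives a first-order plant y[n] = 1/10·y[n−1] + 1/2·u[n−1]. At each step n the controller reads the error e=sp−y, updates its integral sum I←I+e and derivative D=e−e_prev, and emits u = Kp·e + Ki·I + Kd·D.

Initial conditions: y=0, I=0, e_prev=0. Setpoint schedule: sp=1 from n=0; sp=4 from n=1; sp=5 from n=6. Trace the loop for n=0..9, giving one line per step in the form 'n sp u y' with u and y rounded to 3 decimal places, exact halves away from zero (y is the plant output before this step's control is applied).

0 1 4.000 0.000
1 4 8.000 2.000
2 4 0.700 4.200
3 4 17.420 0.770
4 4 -14.948 8.787
5 4 51.426 -6.595
6 5 -78.350 25.054
7 5 184.436 -36.670
8 5 -346.526 88.551
9 5 727.814 -164.408

(exact arithmetic carried between steps; '≈' marks a value shown rounded to 6 d.p. or computed from one; I and e_prev carry over from the previous line; the table rounds u and y to 3 d.p., halves away from zero)
n=0: y=0, sp=1, e=sp−y=1; I=1, D=e−e_prev=1; u=1·1+3/2·1+3/2·1=4; next y=1/10·0+1/2·4=2
n=1: y=2, sp=4, e=sp−y=2; I=3, D=e−e_prev=1; u=1·2+3/2·3+3/2·1=8; next y=1/10·2+1/2·8=4.2
n=2: y=4.2, sp=4, e=sp−y=-0.2; I=2.8, D=e−e_prev=-2.2; u=1·(-0.2)+3/2·2.8+3/2·(-2.2)=0.7; next y=1/10·4.2+1/2·0.7=0.77
n=3: y=0.77, sp=4, e=sp−y=3.23; I=6.03, D=e−e_prev=3.43; u=1·3.23+3/2·6.03+3/2·3.43=17.42; next y=1/10·0.77+1/2·17.42=8.787
n=4: y=8.787, sp=4, e=sp−y=-4.787; I=1.243, D=e−e_prev=-8.017; u=1·(-4.787)+3/2·1.243+3/2·(-8.017)=-14.948; next y=1/10·8.787+1/2·(-14.948)=-6.5953
n=5: y=-6.5953, sp=4, e=sp−y=10.5953; I=11.8383, D=e−e_prev=15.3823; u=1·10.5953+3/2·11.8383+3/2·15.3823=51.4262; next y=1/10·(-6.5953)+1/2·51.4262=25.05357
n=6: y=25.05357, sp=5, e=sp−y=-20.05357; I=-8.21527, D=e−e_prev=-30.64887; u=1·(-20.05357)+3/2·(-8.21527)+3/2·(-30.64887)=-78.34978; next y=1/10·25.05357+1/2·(-78.34978)=-36.669533
n=7: y=-36.669533, sp=5, e=sp−y=41.669533; I=33.454263, D=e−e_prev=61.723103; u=1·41.669533+3/2·33.454263+3/2·61.723103=184.435582; next y=1/10·(-36.669533)+1/2·184.435582≈88.550838
n=8: y≈88.550838, sp=5, e=sp−y≈-83.550838; I≈-50.096575, D=e−e_prev≈-125.220371; u=1·(-83.550838)+3/2·(-50.096575)+3/2·(-125.220371)≈-346.526256; next y=1/10·88.550838+1/2·(-346.526256)≈-164.408044
n=9: y≈-164.408044, sp=5, e=sp−y≈169.408044; I≈119.311469, D=e−e_prev≈252.958882; u=1·169.408044+3/2·119.311469+3/2·252.958882≈727.813571; next y=1/10·(-164.408044)+1/2·727.813571≈347.465981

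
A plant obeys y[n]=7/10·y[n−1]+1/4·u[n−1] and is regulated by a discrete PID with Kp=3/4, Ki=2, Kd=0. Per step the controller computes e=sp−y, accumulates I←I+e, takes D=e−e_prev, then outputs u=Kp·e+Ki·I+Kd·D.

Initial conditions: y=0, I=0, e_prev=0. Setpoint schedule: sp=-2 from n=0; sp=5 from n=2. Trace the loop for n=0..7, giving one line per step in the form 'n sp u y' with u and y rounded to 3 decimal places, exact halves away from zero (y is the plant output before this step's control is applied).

(exact arithmetic carried between steps; '≈' marks a value shown rounded to 6 d.p. or computed from one; I and e_prev carry over from the previous line; the table rounds u and y to 3 d.p., halves away from zero)
n=0: y=0, sp=-2, e=sp−y=-2; I=-2, D=e−e_prev=-2; u=3/4·(-2)+2·(-2)+0·(-2)=-5.5; next y=7/10·0+1/4·(-5.5)=-1.375
n=1: y=-1.375, sp=-2, e=sp−y=-0.625; I=-2.625, D=e−e_prev=1.375; u=3/4·(-0.625)+2·(-2.625)+0·1.375=-5.71875; next y=7/10·(-1.375)+1/4·(-5.71875)≈-2.392188
n=2: y≈-2.392188, sp=5, e=sp−y≈7.392188; I≈4.767188, D=e−e_prev≈8.017188; u=3/4·7.392188+2·4.767188+0·8.017188≈15.078516; next y=7/10·(-2.392188)+1/4·15.078516≈2.095098
n=3: y≈2.095098, sp=5, e=sp−y≈2.904902; I≈7.672090, D=e−e_prev≈-4.487285; u=3/4·2.904902+2·7.672090+0·(-4.487285)≈17.522856; next y=7/10·2.095098+1/4·17.522856≈5.847282
n=4: y≈5.847282, sp=5, e=sp−y≈-0.847282; I≈6.824807, D=e−e_prev≈-3.752185; u=3/4·(-0.847282)+2·6.824807+0·(-3.752185)≈13.014153; next y=7/10·5.847282+1/4·13.014153≈7.346636
n=5: y≈7.346636, sp=5, e=sp−y≈-2.346636; I≈4.478171, D=e−e_prev≈-1.499353; u=3/4·(-2.346636)+2·4.478171+0·(-1.499353)≈7.196366; next y=7/10·7.346636+1/4·7.196366≈6.941737
n=6: y≈6.941737, sp=5, e=sp−y≈-1.941737; I≈2.536435, D=e−e_prev≈0.404899; u=3/4·(-1.941737)+2·2.536435+0·0.404899≈3.616567; next y=7/10·6.941737+1/4·3.616567≈5.763357
n=7: y≈5.763357, sp=5, e=sp−y≈-0.763357; I≈1.773077, D=e−e_prev≈1.178379; u=3/4·(-0.763357)+2·1.773077+0·1.178379≈2.973637; next y=7/10·5.763357+1/4·2.973637≈4.777759

0 -2 -5.500 0.000
1 -2 -5.719 -1.375
2 5 15.079 -2.392
3 5 17.523 2.095
4 5 13.014 5.847
5 5 7.196 7.347
6 5 3.617 6.942
7 5 2.974 5.763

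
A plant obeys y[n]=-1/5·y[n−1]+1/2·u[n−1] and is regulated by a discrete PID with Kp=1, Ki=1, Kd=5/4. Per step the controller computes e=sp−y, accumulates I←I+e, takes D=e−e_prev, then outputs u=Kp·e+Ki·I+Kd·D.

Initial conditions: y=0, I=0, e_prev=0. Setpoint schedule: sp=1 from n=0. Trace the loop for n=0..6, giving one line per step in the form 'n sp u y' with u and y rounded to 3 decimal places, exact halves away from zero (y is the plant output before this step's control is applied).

0 1 3.250 0.000
1 1 -2.281 1.625
2 1 9.170 -1.466
3 1 -12.845 4.878
4 1 31.103 -7.398
5 1 -55.238 17.031
6 1 115.450 -31.025

(exact arithmetic carried between steps; '≈' marks a value shown rounded to 6 d.p. or computed from one; I and e_prev carry over from the previous line; the table rounds u and y to 3 d.p., halves away from zero)
n=0: y=0, sp=1, e=sp−y=1; I=1, D=e−e_prev=1; u=1·1+1·1+5/4·1=3.25; next y=-1/5·0+1/2·3.25=1.625
n=1: y=1.625, sp=1, e=sp−y=-0.625; I=0.375, D=e−e_prev=-1.625; u=1·(-0.625)+1·0.375+5/4·(-1.625)=-2.28125; next y=-1/5·1.625+1/2·(-2.28125)=-1.465625
n=2: y=-1.465625, sp=1, e=sp−y=2.465625; I=2.840625, D=e−e_prev=3.090625; u=1·2.465625+1·2.840625+5/4·3.090625≈9.169531; next y=-1/5·(-1.465625)+1/2·9.169531≈4.877891
n=3: y≈4.877891, sp=1, e=sp−y≈-3.877891; I≈-1.037266, D=e−e_prev≈-6.343516; u=1·(-3.877891)+1·(-1.037266)+5/4·(-6.343516)≈-12.844551; next y=-1/5·4.877891+1/2·(-12.844551)≈-7.397854
n=4: y≈-7.397854, sp=1, e=sp−y≈8.397854; I≈7.360588, D=e−e_prev≈12.275744; u=1·8.397854+1·7.360588+5/4·12.275744≈31.103122; next y=-1/5·(-7.397854)+1/2·31.103122≈17.031131
n=5: y≈17.031131, sp=1, e=sp−y≈-16.031131; I≈-8.670544, D=e−e_prev≈-24.428985; u=1·(-16.031131)+1·(-8.670544)+5/4·(-24.428985)≈-55.237906; next y=-1/5·17.031131+1/2·(-55.237906)≈-31.025179
n=6: y≈-31.025179, sp=1, e=sp−y≈32.025179; I≈23.354636, D=e−e_prev≈48.056311; u=1·32.025179+1·23.354636+5/4·48.056311≈115.450204; next y=-1/5·(-31.025179)+1/2·115.450204≈63.930138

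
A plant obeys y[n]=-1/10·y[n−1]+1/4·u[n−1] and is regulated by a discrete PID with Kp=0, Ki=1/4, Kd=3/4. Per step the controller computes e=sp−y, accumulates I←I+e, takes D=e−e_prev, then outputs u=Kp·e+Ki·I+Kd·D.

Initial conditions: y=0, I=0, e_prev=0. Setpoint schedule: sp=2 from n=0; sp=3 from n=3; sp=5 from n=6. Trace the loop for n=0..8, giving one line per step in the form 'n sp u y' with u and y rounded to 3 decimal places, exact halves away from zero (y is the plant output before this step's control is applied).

0 2 2.000 0.000
1 2 0.500 0.500
2 2 1.675 0.075
3 3 2.501 0.411
4 3 2.478 0.584
5 3 3.235 0.561
6 5 5.635 0.753
7 5 4.760 1.334
8 5 6.389 1.057

(exact arithmetic carried between steps; '≈' marks a value shown rounded to 6 d.p. or computed from one; I and e_prev carry over from the previous line; the table rounds u and y to 3 d.p., halves away from zero)
n=0: y=0, sp=2, e=sp−y=2; I=2, D=e−e_prev=2; u=0·2+1/4·2+3/4·2=2; next y=-1/10·0+1/4·2=0.5
n=1: y=0.5, sp=2, e=sp−y=1.5; I=3.5, D=e−e_prev=-0.5; u=0·1.5+1/4·3.5+3/4·(-0.5)=0.5; next y=-1/10·0.5+1/4·0.5=0.075
n=2: y=0.075, sp=2, e=sp−y=1.925; I=5.425, D=e−e_prev=0.425; u=0·1.925+1/4·5.425+3/4·0.425=1.675; next y=-1/10·0.075+1/4·1.675=0.41125
n=3: y=0.41125, sp=3, e=sp−y=2.58875; I=8.01375, D=e−e_prev=0.66375; u=0·2.58875+1/4·8.01375+3/4·0.66375=2.50125; next y=-1/10·0.41125+1/4·2.50125≈0.584188
n=4: y≈0.584188, sp=3, e=sp−y≈2.415813; I≈10.429563, D=e−e_prev≈-0.172938; u=0·2.415813+1/4·10.429563+3/4·(-0.172938)≈2.477688; next y=-1/10·0.584188+1/4·2.477688≈0.561003
n=5: y≈0.561003, sp=3, e=sp−y≈2.438997; I≈12.868559, D=e−e_prev≈0.023184; u=0·2.438997+1/4·12.868559+3/4·0.023184≈3.234528; next y=-1/10·0.561003+1/4·3.234528≈0.752532
n=6: y≈0.752532, sp=5, e=sp−y≈4.247468; I≈17.116028, D=e−e_prev≈1.808471; u=0·4.247468+1/4·17.116028+3/4·1.808471≈5.635360; next y=-1/10·0.752532+1/4·5.635360≈1.333587
n=7: y≈1.333587, sp=5, e=sp−y≈3.666413; I≈20.782441, D=e−e_prev≈-0.581055; u=0·3.666413+1/4·20.782441+3/4·(-0.581055)≈4.759819; next y=-1/10·1.333587+1/4·4.759819≈1.056596
n=8: y≈1.056596, sp=5, e=sp−y≈3.943404; I≈24.725845, D=e−e_prev≈0.276991; u=0·3.943404+1/4·24.725845+3/4·0.276991≈6.389204; next y=-1/10·1.056596+1/4·6.389204≈1.491641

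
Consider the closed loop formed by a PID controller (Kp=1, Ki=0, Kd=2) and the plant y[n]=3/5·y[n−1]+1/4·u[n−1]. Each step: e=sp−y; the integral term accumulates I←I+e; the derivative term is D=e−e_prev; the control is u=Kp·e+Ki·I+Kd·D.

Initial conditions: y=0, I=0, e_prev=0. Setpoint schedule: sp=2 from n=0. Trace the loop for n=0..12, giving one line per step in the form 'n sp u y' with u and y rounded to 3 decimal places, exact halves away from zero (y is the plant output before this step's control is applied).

0 2 6.000 0.000
1 2 -2.500 1.500
2 2 4.175 0.275
3 2 -1.076 1.209
4 2 3.049 0.456
5 2 -0.195 1.036
6 2 2.354 0.573
7 2 0.349 0.932
8 2 1.925 0.647
9 2 0.686 0.869
10 2 1.659 0.693
11 2 0.894 0.831
12 2 1.496 0.722

(exact arithmetic carried between steps; '≈' marks a value shown rounded to 6 d.p. or computed from one; I and e_prev carry over from the previous line; the table rounds u and y to 3 d.p., halves away from zero)
n=0: y=0, sp=2, e=sp−y=2; I=2, D=e−e_prev=2; u=1·2+0·2+2·2=6; next y=3/5·0+1/4·6=1.5
n=1: y=1.5, sp=2, e=sp−y=0.5; I=2.5, D=e−e_prev=-1.5; u=1·0.5+0·2.5+2·(-1.5)=-2.5; next y=3/5·1.5+1/4·(-2.5)=0.275
n=2: y=0.275, sp=2, e=sp−y=1.725; I=4.225, D=e−e_prev=1.225; u=1·1.725+0·4.225+2·1.225=4.175; next y=3/5·0.275+1/4·4.175=1.20875
n=3: y=1.20875, sp=2, e=sp−y=0.79125; I=5.01625, D=e−e_prev=-0.93375; u=1·0.79125+0·5.01625+2·(-0.93375)=-1.07625; next y=3/5·1.20875+1/4·(-1.07625)≈0.456188
n=4: y≈0.456188, sp=2, e=sp−y≈1.543813; I≈6.560063, D=e−e_prev≈0.752563; u=1·1.543813+0·6.560063+2·0.752563≈3.048938; next y=3/5·0.456188+1/4·3.048938≈1.035947
n=5: y≈1.035947, sp=2, e=sp−y≈0.964053; I≈7.524116, D=e−e_prev≈-0.579759; u=1·0.964053+0·7.524116+2·(-0.579759)≈-0.195466; next y=3/5·1.035947+1/4·(-0.195466)≈0.572702
n=6: y≈0.572702, sp=2, e=sp−y≈1.427298; I≈8.951414, D=e−e_prev≈0.463245; u=1·1.427298+0·8.951414+2·0.463245≈2.353789; next y=3/5·0.572702+1/4·2.353789≈0.932068
n=7: y≈0.932068, sp=2, e=sp−y≈1.067932; I≈10.019346, D=e−e_prev≈-0.359366; u=1·1.067932+0·10.019346+2·(-0.359366)≈0.349199; next y=3/5·0.932068+1/4·0.349199≈0.646541
n=8: y≈0.646541, sp=2, e=sp−y≈1.353459; I≈11.372805, D=e−e_prev≈0.285528; u=1·1.353459+0·11.372805+2·0.285528≈1.924514; next y=3/5·0.646541+1/4·1.924514≈0.869053
n=9: y≈0.869053, sp=2, e=sp−y≈1.130947; I≈12.503752, D=e−e_prev≈-0.222512; u=1·1.130947+0·12.503752+2·(-0.222512)≈0.685922; next y=3/5·0.869053+1/4·0.685922≈0.692912
n=10: y≈0.692912, sp=2, e=sp−y≈1.307088; I≈13.810840, D=e−e_prev≈0.176141; u=1·1.307088+0·13.810840+2·0.176141≈1.659369; next y=3/5·0.692912+1/4·1.659369≈0.830590
n=11: y≈0.830590, sp=2, e=sp−y≈1.169410; I≈14.980250, D=e−e_prev≈-0.137677; u=1·1.169410+0·14.980250+2·(-0.137677)≈0.894056; next y=3/5·0.830590+1/4·0.894056≈0.721868
n=12: y≈0.721868, sp=2, e=sp−y≈1.278132; I≈16.258382, D=e−e_prev≈0.108722; u=1·1.278132+0·16.258382+2·0.108722≈1.495576; next y=3/5·0.721868+1/4·1.495576≈0.807015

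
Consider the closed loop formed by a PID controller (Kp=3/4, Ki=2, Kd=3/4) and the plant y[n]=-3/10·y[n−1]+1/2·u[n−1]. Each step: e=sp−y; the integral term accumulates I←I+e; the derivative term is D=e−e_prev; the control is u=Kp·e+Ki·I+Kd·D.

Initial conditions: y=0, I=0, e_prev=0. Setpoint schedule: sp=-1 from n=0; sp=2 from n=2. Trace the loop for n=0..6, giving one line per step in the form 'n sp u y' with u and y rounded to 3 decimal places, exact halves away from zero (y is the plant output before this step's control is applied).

0 -1 -3.500 0.000
1 -1 1.375 -1.750
2 2 1.694 1.213
3 2 5.793 0.483
4 2 0.340 2.752
5 2 12.464 -0.656
6 2 -9.575 6.429

(exact arithmetic carried between steps; '≈' marks a value shown rounded to 6 d.p. or computed from one; I and e_prev carry over from the previous line; the table rounds u and y to 3 d.p., halves away from zero)
n=0: y=0, sp=-1, e=sp−y=-1; I=-1, D=e−e_prev=-1; u=3/4·(-1)+2·(-1)+3/4·(-1)=-3.5; next y=-3/10·0+1/2·(-3.5)=-1.75
n=1: y=-1.75, sp=-1, e=sp−y=0.75; I=-0.25, D=e−e_prev=1.75; u=3/4·0.75+2·(-0.25)+3/4·1.75=1.375; next y=-3/10·(-1.75)+1/2·1.375=1.2125
n=2: y=1.2125, sp=2, e=sp−y=0.7875; I=0.5375, D=e−e_prev=0.0375; u=3/4·0.7875+2·0.5375+3/4·0.0375=1.69375; next y=-3/10·1.2125+1/2·1.69375=0.483125
n=3: y=0.483125, sp=2, e=sp−y=1.516875; I=2.054375, D=e−e_prev=0.729375; u=3/4·1.516875+2·2.054375+3/4·0.729375≈5.793438; next y=-3/10·0.483125+1/2·5.793438≈2.751781
n=4: y≈2.751781, sp=2, e=sp−y≈-0.751781; I≈1.302594, D=e−e_prev≈-2.268656; u=3/4·(-0.751781)+2·1.302594+3/4·(-2.268656)≈0.339859; next y=-3/10·2.751781+1/2·0.339859≈-0.655605
n=5: y≈-0.655605, sp=2, e=sp−y≈2.655605; I≈3.958198, D=e−e_prev≈3.407386; u=3/4·2.655605+2·3.958198+3/4·3.407386≈12.463640; next y=-3/10·(-0.655605)+1/2·12.463640≈6.428501
n=6: y≈6.428501, sp=2, e=sp−y≈-4.428501; I≈-0.470303, D=e−e_prev≈-7.084106; u=3/4·(-4.428501)+2·(-0.470303)+3/4·(-7.084106)≈-9.575061; next y=-3/10·6.428501+1/2·(-9.575061)≈-6.716081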